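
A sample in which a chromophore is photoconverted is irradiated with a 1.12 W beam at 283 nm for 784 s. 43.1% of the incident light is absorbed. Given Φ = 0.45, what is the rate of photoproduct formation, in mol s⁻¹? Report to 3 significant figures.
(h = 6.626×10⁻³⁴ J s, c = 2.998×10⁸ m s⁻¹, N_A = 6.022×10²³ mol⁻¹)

5.14×10⁻⁷ mol s⁻¹

Photon energy at 283 nm: hc/λ = (6.626×10⁻³⁴)(2.998×10⁸)/(283×10⁻⁹) = 7.019×10⁻¹⁹ J.
Energy delivered: (1.12 W)(784 s) = 878.1 J.
Photons incident: 878.1 / 7.019×10⁻¹⁹ = 1.251×10²¹, i.e. 1.251×10²¹/6.022×10²³ = 0.002077 mol.
Photons absorbed: 0.431 × 0.002077 = 8.952×10⁻⁴ mol.
Product formed: 0.45 × 8.952×10⁻⁴ = 4.028×10⁻⁴ mol.
Rate: 4.028×10⁻⁴ / 784 s = 5.14×10⁻⁷ mol s⁻¹.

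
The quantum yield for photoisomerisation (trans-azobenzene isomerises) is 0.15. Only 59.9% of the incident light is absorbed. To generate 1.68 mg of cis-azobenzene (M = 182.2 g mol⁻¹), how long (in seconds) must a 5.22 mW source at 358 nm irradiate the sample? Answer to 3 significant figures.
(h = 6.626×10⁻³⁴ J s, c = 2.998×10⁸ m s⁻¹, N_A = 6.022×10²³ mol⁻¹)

Product: 1.68 mg / 182.2 g mol⁻¹ = 9.221×10⁻⁶ mol.
Photons that must be absorbed: 9.221×10⁻⁶ / 0.15 = 6.147×10⁻⁵ mol.
Incident photons needed: 6.147×10⁻⁵ / 0.599 = 1.026×10⁻⁴ mol.
Photon energy: hc/λ = 5.549×10⁻¹⁹ J; per mole, 3.342×10⁵ J mol⁻¹.
Energy required: 1.026×10⁻⁴ × 3.342×10⁵ = 34.29 J.
Time: 34.29 J / 0.00522 W = 6570 s.

t ≈ 6570 s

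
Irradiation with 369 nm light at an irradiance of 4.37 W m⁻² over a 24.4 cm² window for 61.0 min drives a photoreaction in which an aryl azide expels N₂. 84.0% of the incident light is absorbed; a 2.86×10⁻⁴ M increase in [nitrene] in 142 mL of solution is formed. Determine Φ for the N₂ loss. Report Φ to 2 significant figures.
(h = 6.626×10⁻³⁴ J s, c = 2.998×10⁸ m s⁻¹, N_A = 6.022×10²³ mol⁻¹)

Φ = 0.40

Product: (2.86×10⁻⁴ M)(0.142 L) = 4.061×10⁻⁵ mol.
Photon energy at 369 nm: hc/λ = (6.626×10⁻³⁴)(2.998×10⁸)/(369×10⁻⁹) = 5.383×10⁻¹⁹ J.
Energy delivered: (4.37 W m⁻²)(24.4×10⁻⁴ m²)(3660 s) = 39.03 J.
Photons incident: 39.03 / 5.383×10⁻¹⁹ = 7.251×10¹⁹, i.e. 7.251×10¹⁹/6.022×10²³ = 1.204×10⁻⁴ mol.
Photons absorbed: 0.840 × 1.204×10⁻⁴ = 1.011×10⁻⁴ mol.
Φ = 4.061×10⁻⁵ mol / 1.011×10⁻⁴ mol photons = 0.40.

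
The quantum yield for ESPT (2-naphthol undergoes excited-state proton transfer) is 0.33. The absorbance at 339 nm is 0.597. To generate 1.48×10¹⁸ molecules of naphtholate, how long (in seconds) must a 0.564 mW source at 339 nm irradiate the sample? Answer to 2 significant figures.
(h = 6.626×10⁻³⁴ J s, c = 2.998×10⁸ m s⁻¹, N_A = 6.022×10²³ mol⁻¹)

t ≈ 6200 s

Product: 1.48×10¹⁸ / 6.022×10²³ = 2.458×10⁻⁶ mol.
Photons that must be absorbed: 2.458×10⁻⁶ / 0.33 = 7.448×10⁻⁶ mol.
Fraction absorbed: 1 − 10^(−0.597) = 0.7471.
Incident photons needed: 7.448×10⁻⁶ / 0.7471 = 9.969×10⁻⁶ mol.
Photon energy: hc/λ = 5.860×10⁻¹⁹ J; per mole, 3.529×10⁵ J mol⁻¹.
Energy required: 9.969×10⁻⁶ × 3.529×10⁵ = 3.518 J.
Time: 3.518 J / 0.000564 W = 6200 s.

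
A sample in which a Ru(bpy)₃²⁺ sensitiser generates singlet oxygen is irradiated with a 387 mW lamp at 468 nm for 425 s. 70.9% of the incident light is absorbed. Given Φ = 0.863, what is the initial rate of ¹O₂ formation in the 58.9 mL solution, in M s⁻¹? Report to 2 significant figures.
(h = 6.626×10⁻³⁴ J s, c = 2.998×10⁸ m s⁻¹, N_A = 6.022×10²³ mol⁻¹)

Photon energy at 468 nm: hc/λ = (6.626×10⁻³⁴)(2.998×10⁸)/(468×10⁻⁹) = 4.245×10⁻¹⁹ J.
Energy delivered: (387 mW)(425 s) = 164.5 J.
Photons incident: 164.5 / 4.245×10⁻¹⁹ = 3.875×10²⁰, i.e. 3.875×10²⁰/6.022×10²³ = 6.435×10⁻⁴ mol.
Photons absorbed: 0.709 × 6.435×10⁻⁴ = 4.562×10⁻⁴ mol.
Product formed: 0.863 × 4.562×10⁻⁴ = 3.937×10⁻⁴ mol.
Rate: 3.937×10⁻⁴ mol / (425 s × 0.0589 L) = 1.6×10⁻⁵ M s⁻¹.

1.6×10⁻⁵ M s⁻¹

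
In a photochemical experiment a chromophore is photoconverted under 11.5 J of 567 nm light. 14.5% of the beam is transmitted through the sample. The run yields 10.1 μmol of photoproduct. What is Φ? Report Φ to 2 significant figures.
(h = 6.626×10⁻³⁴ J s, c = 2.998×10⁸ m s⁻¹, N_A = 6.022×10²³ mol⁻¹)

Φ = 0.22

Product: 10.1 μmol = 1.01×10⁻⁵ mol.
Photon energy at 567 nm: hc/λ = (6.626×10⁻³⁴)(2.998×10⁸)/(567×10⁻⁹) = 3.503×10⁻¹⁹ J.
Photons incident: 11.5 / 3.503×10⁻¹⁹ = 3.283×10¹⁹, i.e. 3.283×10¹⁹/6.022×10²³ = 5.452×10⁻⁵ mol.
Fraction absorbed: 1 − 14.5/100 = 0.8550.
Photons absorbed: 0.8550 × 5.452×10⁻⁵ = 4.661×10⁻⁵ mol.
Φ = 1.01×10⁻⁵ mol / 4.661×10⁻⁵ mol photons = 0.22.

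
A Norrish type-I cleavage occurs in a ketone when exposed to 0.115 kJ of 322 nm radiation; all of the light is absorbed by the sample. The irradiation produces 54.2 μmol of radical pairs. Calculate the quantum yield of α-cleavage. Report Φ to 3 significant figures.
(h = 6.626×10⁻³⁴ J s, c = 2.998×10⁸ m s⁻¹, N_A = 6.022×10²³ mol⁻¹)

Φ = 0.175

Product: 54.2 μmol = 5.42×10⁻⁵ mol.
Photon energy at 322 nm: hc/λ = (6.626×10⁻³⁴)(2.998×10⁸)/(322×10⁻⁹) = 6.169×10⁻¹⁹ J.
Incident energy: 0.115 kJ = 115 J.
Photons incident: 115 / 6.169×10⁻¹⁹ = 1.864×10²⁰, i.e. 1.864×10²⁰/6.022×10²³ = 3.095×10⁻⁴ mol.
Φ = 5.42×10⁻⁵ mol / 3.095×10⁻⁴ mol photons = 0.175.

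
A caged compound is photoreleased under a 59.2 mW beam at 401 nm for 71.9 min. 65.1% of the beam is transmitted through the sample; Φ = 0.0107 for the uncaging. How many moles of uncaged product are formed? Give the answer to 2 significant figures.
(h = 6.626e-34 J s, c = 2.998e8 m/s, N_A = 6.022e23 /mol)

3.2e-6 mol

Photon energy at 401 nm: hc/λ = (6.626e-34)(2.998e8)/(401e-9) = 4.954e-19 J.
Energy delivered: (59.2 mW)(4314 s) = 255.4 J.
Photons incident: 255.4 / 4.954e-19 = 5.155e20, i.e. 5.155e20/6.022e23 = 8.560e-4 mol.
Fraction absorbed: 1 − 65.1/100 = 0.3490.
Photons absorbed: 0.3490 × 8.560e-4 = 2.987e-4 mol.
Product: Φ × n_abs = 0.0107 × 2.987e-4 = 3.196e-6 mol.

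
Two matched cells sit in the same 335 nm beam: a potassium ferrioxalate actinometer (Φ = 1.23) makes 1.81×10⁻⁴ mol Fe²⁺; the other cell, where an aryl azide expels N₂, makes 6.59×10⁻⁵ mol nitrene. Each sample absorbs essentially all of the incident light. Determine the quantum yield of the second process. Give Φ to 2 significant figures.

Φ = 0.45

Photons absorbed by the actinometer: 1.81×10⁻⁴ / 1.23 = 1.472×10⁻⁴ mol.
Φ(unknown) = 6.59×10⁻⁵ / 1.472×10⁻⁴ = 0.45.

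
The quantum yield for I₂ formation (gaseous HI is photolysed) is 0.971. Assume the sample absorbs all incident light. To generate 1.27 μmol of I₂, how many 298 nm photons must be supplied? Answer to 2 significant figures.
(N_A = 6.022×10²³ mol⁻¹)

7.9×10¹⁷ photons

Product: 1.27 μmol = 1.27×10⁻⁶ mol.
Photons that must be absorbed: 1.27×10⁻⁶ / 0.971 = 1.308×10⁻⁶ mol.
Photon count: 1.308×10⁻⁶ × 6.022×10²³ = 7.9×10¹⁷.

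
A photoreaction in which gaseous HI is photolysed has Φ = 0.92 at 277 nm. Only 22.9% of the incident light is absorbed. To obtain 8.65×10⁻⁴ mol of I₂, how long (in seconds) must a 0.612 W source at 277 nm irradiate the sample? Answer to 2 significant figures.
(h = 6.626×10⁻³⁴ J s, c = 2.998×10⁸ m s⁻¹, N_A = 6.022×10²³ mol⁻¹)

Photons that must be absorbed: 8.65×10⁻⁴ / 0.92 = 9.402×10⁻⁴ mol.
Incident photons needed: 9.402×10⁻⁴ / 0.229 = 0.004106 mol.
Photon energy: hc/λ = 7.171×10⁻¹⁹ J; per mole, 4.318×10⁵ J mol⁻¹.
Energy required: 0.004106 × 4.318×10⁵ = 1773 J.
Time: 1773 J / 0.612 W = 2900 s.

t ≈ 2900 s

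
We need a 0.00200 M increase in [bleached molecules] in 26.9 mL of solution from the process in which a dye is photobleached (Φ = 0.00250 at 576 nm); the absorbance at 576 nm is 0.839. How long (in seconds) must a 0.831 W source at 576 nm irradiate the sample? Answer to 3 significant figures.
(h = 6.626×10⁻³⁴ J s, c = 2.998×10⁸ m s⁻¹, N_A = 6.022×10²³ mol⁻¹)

t ≈ 6290 s

Product: (0.00200 M)(0.0269 L) = 5.380×10⁻⁵ mol.
Photons that must be absorbed: 5.380×10⁻⁵ / 0.00250 = 0.02152 mol.
Fraction absorbed: 1 − 10^(−0.839) = 0.8551.
Incident photons needed: 0.02152 / 0.8551 = 0.02517 mol.
Photon energy: hc/λ = 3.449×10⁻¹⁹ J; per mole, 2.077×10⁵ J mol⁻¹.
Energy required: 0.02517 × 2.077×10⁵ = 5228 J.
Time: 5228 J / 0.831 W = 6290 s.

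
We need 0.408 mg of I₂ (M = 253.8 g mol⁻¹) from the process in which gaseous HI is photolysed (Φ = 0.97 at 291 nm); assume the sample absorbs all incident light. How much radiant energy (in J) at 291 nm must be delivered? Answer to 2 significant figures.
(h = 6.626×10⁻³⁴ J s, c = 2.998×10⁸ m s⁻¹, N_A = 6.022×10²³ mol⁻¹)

Product: 0.408 mg / 253.8 g mol⁻¹ = 1.608×10⁻⁶ mol.
Photons that must be absorbed: 1.608×10⁻⁶ / 0.97 = 1.658×10⁻⁶ mol.
Photon energy: hc/λ = 6.826×10⁻¹⁹ J; per mole, 4.111×10⁵ J mol⁻¹.
Energy required: 1.658×10⁻⁶ × 4.111×10⁵ = 0.68 J.

0.68 J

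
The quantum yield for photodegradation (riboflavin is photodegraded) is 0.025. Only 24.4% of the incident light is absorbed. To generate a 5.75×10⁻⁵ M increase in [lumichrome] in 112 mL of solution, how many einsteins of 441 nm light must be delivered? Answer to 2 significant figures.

Product: (5.75×10⁻⁵ M)(0.112 L) = 6.440×10⁻⁶ mol.
Photons that must be absorbed: 6.440×10⁻⁶ / 0.025 = 2.576×10⁻⁴ mol.
Incident photons needed: 2.576×10⁻⁴ / 0.244 = 0.001056 mol.

0.0011 einstein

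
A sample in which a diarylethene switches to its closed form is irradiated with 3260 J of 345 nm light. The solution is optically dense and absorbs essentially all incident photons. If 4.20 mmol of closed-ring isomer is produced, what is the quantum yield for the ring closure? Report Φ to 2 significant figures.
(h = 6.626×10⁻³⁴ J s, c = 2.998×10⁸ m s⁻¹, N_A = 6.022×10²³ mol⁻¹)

Product: 4.20 mmol = 0.00420 mol.
Photon energy at 345 nm: hc/λ = (6.626×10⁻³⁴)(2.998×10⁸)/(345×10⁻⁹) = 5.758×10⁻¹⁹ J.
Photons incident: 3260 / 5.758×10⁻¹⁹ = 5.662×10²¹, i.e. 5.662×10²¹/6.022×10²³ = 0.009402 mol.
Φ = 0.00420 mol / 0.009402 mol photons = 0.45.

Φ = 0.45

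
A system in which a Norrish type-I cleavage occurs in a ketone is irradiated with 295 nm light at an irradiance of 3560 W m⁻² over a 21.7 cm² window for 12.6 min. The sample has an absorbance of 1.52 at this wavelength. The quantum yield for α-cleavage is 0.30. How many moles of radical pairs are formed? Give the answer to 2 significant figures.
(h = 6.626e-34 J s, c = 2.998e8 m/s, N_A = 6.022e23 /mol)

0.0042 mol

Photon energy at 295 nm: hc/λ = (6.626e-34)(2.998e8)/(295e-9) = 6.734e-19 J.
Energy delivered: (3560 W m⁻²)(21.7e-4 m²)(756 s) = 5840 J.
Photons incident: 5840 / 6.734e-19 = 8.672e21, i.e. 8.672e21/6.022e23 = 0.01440 mol.
Fraction absorbed: 1 − 10^(−1.52) = 0.9698.
Photons absorbed: 0.9698 × 0.01440 = 0.01397 mol.
Product: Φ × n_abs = 0.30 × 0.01397 = 0.004191 mol.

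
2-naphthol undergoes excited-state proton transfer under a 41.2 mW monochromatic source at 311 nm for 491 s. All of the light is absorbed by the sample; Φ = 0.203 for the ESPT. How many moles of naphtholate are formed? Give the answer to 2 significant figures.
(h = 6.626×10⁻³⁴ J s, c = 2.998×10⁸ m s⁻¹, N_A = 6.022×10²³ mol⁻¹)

1.1×10⁻⁵ mol

Photon energy at 311 nm: hc/λ = (6.626×10⁻³⁴)(2.998×10⁸)/(311×10⁻⁹) = 6.387×10⁻¹⁹ J.
Energy delivered: (41.2 mW)(491 s) = 20.23 J.
Photons incident: 20.23 / 6.387×10⁻¹⁹ = 3.167×10¹⁹, i.e. 3.167×10¹⁹/6.022×10²³ = 5.259×10⁻⁵ mol.
Product: Φ × n_abs = 0.203 × 5.259×10⁻⁵ = 1.068×10⁻⁵ mol.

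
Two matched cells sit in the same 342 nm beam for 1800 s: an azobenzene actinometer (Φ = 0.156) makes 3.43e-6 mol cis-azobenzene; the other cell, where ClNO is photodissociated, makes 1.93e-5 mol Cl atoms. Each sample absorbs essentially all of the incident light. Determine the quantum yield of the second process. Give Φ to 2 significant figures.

Φ = 0.88

Photons absorbed by the actinometer: 3.43e-6 / 0.156 = 2.199e-5 mol.
Φ(unknown) = 1.93e-5 / 2.199e-5 = 0.88.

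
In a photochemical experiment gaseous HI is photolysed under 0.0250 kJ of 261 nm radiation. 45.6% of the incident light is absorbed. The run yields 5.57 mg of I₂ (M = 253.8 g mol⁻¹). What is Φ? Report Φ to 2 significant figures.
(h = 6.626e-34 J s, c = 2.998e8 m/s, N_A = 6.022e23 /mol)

Product: 5.57 mg / 253.8 g mol⁻¹ = 2.195e-5 mol.
Photon energy at 261 nm: hc/λ = (6.626e-34)(2.998e8)/(261e-9) = 7.611e-19 J.
Incident energy: 0.0250 kJ = 25.0 J.
Photons incident: 25.0 / 7.611e-19 = 3.285e19, i.e. 3.285e19/6.022e23 = 5.455e-5 mol.
Photons absorbed: 0.456 × 5.455e-5 = 2.487e-5 mol.
Φ = 2.195e-5 mol / 2.487e-5 mol photons = 0.88.

Φ = 0.88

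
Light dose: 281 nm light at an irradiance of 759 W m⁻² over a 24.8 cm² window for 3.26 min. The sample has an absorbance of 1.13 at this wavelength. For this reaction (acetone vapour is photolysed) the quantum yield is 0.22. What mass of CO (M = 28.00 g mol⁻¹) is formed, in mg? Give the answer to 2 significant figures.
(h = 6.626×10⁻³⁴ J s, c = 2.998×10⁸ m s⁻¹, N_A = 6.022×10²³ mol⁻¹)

Photon energy at 281 nm: hc/λ = (6.626×10⁻³⁴)(2.998×10⁸)/(281×10⁻⁹) = 7.069×10⁻¹⁹ J.
Energy delivered: (759 W m⁻²)(24.8×10⁻⁴ m²)(195.6 s) = 368.2 J.
Photons incident: 368.2 / 7.069×10⁻¹⁹ = 5.209×10²⁰, i.e. 5.209×10²⁰/6.022×10²³ = 8.650×10⁻⁴ mol.
Fraction absorbed: 1 − 10^(−1.13) = 0.9259.
Photons absorbed: 0.9259 × 8.650×10⁻⁴ = 8.009×10⁻⁴ mol.
Product: Φ × n_abs = 0.22 × 8.009×10⁻⁴ = 1.762×10⁻⁴ mol.
Mass: 1.762×10⁻⁴ × 28.00 = 0.004934 g = 4.9 mg.

4.9 mg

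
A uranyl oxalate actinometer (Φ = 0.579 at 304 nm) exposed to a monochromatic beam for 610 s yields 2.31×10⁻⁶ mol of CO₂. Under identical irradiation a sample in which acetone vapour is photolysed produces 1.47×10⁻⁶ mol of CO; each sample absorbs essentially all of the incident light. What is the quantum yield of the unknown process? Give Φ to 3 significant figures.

Φ = 0.368

Photons absorbed by the actinometer: 2.31×10⁻⁶ / 0.579 = 3.990×10⁻⁶ mol.
Φ(unknown) = 1.47×10⁻⁶ / 3.990×10⁻⁶ = 0.368.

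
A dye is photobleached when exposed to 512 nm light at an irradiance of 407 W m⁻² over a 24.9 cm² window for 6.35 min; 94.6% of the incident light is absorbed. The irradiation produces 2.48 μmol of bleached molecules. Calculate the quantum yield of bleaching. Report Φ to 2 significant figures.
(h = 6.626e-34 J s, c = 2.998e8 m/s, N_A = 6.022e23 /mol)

Φ = 0.0016

Product: 2.48 μmol = 2.48e-6 mol.
Photon energy at 512 nm: hc/λ = (6.626e-34)(2.998e8)/(512e-9) = 3.880e-19 J.
Energy delivered: (407 W m⁻²)(24.9e-4 m²)(381 s) = 386.1 J.
Photons incident: 386.1 / 3.880e-19 = 9.951e20, i.e. 9.951e20/6.022e23 = 0.001652 mol.
Photons absorbed: 0.946 × 0.001652 = 0.001563 mol.
Φ = 2.48e-6 mol / 0.001563 mol photons = 0.0016.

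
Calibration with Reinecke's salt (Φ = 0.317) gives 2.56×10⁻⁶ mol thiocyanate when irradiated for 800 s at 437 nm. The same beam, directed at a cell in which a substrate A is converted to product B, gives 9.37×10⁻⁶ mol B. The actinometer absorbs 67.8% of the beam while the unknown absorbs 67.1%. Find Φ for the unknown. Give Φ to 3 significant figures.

Φ = 1.17

Photons absorbed by the actinometer: 2.56×10⁻⁶ / 0.317 = 8.076×10⁻⁶ mol.
Incident flux: 8.076×10⁻⁶ / 0.678 = 1.191×10⁻⁵ einstein.
Absorbed by unknown: 0.671 × 1.191×10⁻⁵ = 7.992×10⁻⁶ mol.
Φ(unknown) = 9.37×10⁻⁶ / 7.992×10⁻⁶ = 1.17.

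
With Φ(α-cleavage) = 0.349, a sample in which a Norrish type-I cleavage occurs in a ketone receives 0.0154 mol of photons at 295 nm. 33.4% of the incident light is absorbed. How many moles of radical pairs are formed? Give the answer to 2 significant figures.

0.0018 mol

Photons absorbed: 0.334 × 0.0154 = 0.005144 mol.
Product: Φ × n_abs = 0.349 × 0.005144 = 0.001795 mol.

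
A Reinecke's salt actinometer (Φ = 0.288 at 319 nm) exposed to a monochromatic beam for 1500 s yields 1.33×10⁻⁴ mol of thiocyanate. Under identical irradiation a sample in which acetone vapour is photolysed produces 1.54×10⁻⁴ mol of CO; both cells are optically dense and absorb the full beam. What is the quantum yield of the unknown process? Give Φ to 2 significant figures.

Photons absorbed by the actinometer: 1.33×10⁻⁴ / 0.288 = 4.618×10⁻⁴ mol.
Φ(unknown) = 1.54×10⁻⁴ / 4.618×10⁻⁴ = 0.33.

Φ = 0.33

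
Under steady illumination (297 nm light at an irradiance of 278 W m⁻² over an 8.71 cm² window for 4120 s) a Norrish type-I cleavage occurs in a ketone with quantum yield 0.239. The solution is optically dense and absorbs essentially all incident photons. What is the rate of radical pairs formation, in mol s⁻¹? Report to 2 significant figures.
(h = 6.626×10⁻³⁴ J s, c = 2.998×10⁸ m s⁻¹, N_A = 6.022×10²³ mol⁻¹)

1.4×10⁻⁷ mol s⁻¹

Photon energy at 297 nm: hc/λ = (6.626×10⁻³⁴)(2.998×10⁸)/(297×10⁻⁹) = 6.688×10⁻¹⁹ J.
Energy delivered: (278 W m⁻²)(8.71×10⁻⁴ m²)(4120 s) = 997.6 J.
Photons incident: 997.6 / 6.688×10⁻¹⁹ = 1.492×10²¹, i.e. 1.492×10²¹/6.022×10²³ = 0.002478 mol.
Product formed: 0.239 × 0.002478 = 5.922×10⁻⁴ mol.
Rate: 5.922×10⁻⁴ / 4120 s = 1.4×10⁻⁷ mol s⁻¹.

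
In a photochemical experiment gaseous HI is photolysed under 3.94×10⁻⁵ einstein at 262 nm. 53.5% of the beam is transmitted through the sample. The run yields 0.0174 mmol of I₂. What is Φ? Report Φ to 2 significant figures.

Product: 0.0174 mmol = 1.74×10⁻⁵ mol.
Fraction absorbed: 1 − 53.5/100 = 0.4650.
Photons absorbed: 0.4650 × 3.94×10⁻⁵ = 1.832×10⁻⁵ mol.
Φ = 1.74×10⁻⁵ mol / 1.832×10⁻⁵ mol photons = 0.95.

Φ = 0.95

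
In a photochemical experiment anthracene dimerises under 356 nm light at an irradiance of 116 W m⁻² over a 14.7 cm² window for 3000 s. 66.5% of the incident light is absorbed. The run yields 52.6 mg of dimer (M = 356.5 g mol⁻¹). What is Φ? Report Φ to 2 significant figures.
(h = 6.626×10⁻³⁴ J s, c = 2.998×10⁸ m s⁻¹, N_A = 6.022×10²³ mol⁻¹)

Product: 52.6 mg / 356.5 g mol⁻¹ = 1.475×10⁻⁴ mol.
Photon energy at 356 nm: hc/λ = (6.626×10⁻³⁴)(2.998×10⁸)/(356×10⁻⁹) = 5.580×10⁻¹⁹ J.
Energy delivered: (116 W m⁻²)(14.7×10⁻⁴ m²)(3000 s) = 511.6 J.
Photons incident: 511.6 / 5.580×10⁻¹⁹ = 9.168×10²⁰, i.e. 9.168×10²⁰/6.022×10²³ = 0.001522 mol.
Photons absorbed: 0.665 × 0.001522 = 0.001012 mol.
Φ = 1.475×10⁻⁴ mol / 0.001012 mol photons = 0.15.

Φ = 0.15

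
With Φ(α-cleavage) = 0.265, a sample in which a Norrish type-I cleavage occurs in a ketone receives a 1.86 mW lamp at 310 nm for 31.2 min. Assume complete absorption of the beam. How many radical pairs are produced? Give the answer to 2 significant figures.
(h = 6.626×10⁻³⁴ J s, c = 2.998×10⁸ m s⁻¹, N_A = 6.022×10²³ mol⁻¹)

Photon energy at 310 nm: hc/λ = (6.626×10⁻³⁴)(2.998×10⁸)/(310×10⁻⁹) = 6.408×10⁻¹⁹ J.
Energy delivered: (1.86 mW)(1872 s) = 3.482 J.
Photons incident: 3.482 / 6.408×10⁻¹⁹ = 5.434×10¹⁸, i.e. 5.434×10¹⁸/6.022×10²³ = 9.024×10⁻⁶ mol.
Product: Φ × n_abs = 0.265 × 9.024×10⁻⁶ = 2.391×10⁻⁶ mol.
As a count: 2.391×10⁻⁶ × 6.022×10²³ = 1.4×10¹⁸.

1.4×10¹⁸ radical pairs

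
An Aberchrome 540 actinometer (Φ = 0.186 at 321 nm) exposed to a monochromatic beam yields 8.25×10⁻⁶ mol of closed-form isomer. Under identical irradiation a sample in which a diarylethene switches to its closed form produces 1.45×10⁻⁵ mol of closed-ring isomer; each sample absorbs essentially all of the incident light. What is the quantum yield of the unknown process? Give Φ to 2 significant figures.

Photons absorbed by the actinometer: 8.25×10⁻⁶ / 0.186 = 4.435×10⁻⁵ mol.
Φ(unknown) = 1.45×10⁻⁵ / 4.435×10⁻⁵ = 0.33.

Φ = 0.33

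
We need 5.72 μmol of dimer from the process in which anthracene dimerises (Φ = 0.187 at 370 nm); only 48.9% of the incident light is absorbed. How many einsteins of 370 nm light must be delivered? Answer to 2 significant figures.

6.3e-5 einstein

Product: 5.72 μmol = 5.72e-6 mol.
Photons that must be absorbed: 5.72e-6 / 0.187 = 3.059e-5 mol.
Incident photons needed: 3.059e-5 / 0.489 = 6.256e-5 mol.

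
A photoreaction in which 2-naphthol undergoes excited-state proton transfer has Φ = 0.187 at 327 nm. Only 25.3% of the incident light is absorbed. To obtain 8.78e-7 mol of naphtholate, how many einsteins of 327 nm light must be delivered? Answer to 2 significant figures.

1.9e-5 einstein

Photons that must be absorbed: 8.78e-7 / 0.187 = 4.695e-6 mol.
Incident photons needed: 4.695e-6 / 0.253 = 1.856e-5 mol.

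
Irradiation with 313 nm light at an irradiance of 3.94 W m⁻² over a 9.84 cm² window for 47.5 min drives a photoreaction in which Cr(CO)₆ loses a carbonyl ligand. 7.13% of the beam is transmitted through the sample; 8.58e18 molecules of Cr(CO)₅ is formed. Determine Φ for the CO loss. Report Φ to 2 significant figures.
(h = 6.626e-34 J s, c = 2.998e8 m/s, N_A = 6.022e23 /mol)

Product: 8.58e18 / 6.022e23 = 1.425e-5 mol.
Photon energy at 313 nm: hc/λ = (6.626e-34)(2.998e8)/(313e-9) = 6.347e-19 J.
Energy delivered: (3.94 W m⁻²)(9.84e-4 m²)(2850 s) = 11.05 J.
Photons incident: 11.05 / 6.347e-19 = 1.741e19, i.e. 1.741e19/6.022e23 = 2.891e-5 mol.
Fraction absorbed: 1 − 7.13/100 = 0.9287.
Photons absorbed: 0.9287 × 2.891e-5 = 2.685e-5 mol.
Φ = 1.425e-5 mol / 2.685e-5 mol photons = 0.53.

Φ = 0.53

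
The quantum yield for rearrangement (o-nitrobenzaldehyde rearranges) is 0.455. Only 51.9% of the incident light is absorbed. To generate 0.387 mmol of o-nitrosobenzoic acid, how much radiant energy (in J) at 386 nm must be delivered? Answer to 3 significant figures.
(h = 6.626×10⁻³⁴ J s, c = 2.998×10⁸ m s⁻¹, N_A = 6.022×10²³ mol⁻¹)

508 J

Product: 0.387 mmol = 3.87×10⁻⁴ mol.
Photons that must be absorbed: 3.87×10⁻⁴ / 0.455 = 8.505×10⁻⁴ mol.
Incident photons needed: 8.505×10⁻⁴ / 0.519 = 0.001639 mol.
Photon energy: hc/λ = 5.146×10⁻¹⁹ J; per mole, 3.099×10⁵ J mol⁻¹.
Energy required: 0.001639 × 3.099×10⁵ = 508 J.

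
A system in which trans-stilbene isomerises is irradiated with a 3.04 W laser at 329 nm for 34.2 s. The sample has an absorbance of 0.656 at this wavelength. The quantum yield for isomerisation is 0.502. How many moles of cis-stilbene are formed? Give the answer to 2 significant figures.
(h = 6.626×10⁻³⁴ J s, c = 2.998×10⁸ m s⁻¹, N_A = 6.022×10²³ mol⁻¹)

Photon energy at 329 nm: hc/λ = (6.626×10⁻³⁴)(2.998×10⁸)/(329×10⁻⁹) = 6.038×10⁻¹⁹ J.
Energy delivered: (3.04 W)(34.2 s) = 104.0 J.
Photons incident: 104.0 / 6.038×10⁻¹⁹ = 1.722×10²⁰, i.e. 1.722×10²⁰/6.022×10²³ = 2.860×10⁻⁴ mol.
Fraction absorbed: 1 − 10^(−0.656) = 0.7792.
Photons absorbed: 0.7792 × 2.860×10⁻⁴ = 2.229×10⁻⁴ mol.
Product: Φ × n_abs = 0.502 × 2.229×10⁻⁴ = 1.119×10⁻⁴ mol.

1.1×10⁻⁴ mol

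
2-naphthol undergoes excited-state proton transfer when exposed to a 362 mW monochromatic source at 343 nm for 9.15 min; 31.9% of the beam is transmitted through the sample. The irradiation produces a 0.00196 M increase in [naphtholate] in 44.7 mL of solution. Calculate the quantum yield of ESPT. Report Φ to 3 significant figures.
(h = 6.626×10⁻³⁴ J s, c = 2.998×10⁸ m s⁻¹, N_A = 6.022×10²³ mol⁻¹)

Φ = 0.226

Product: (0.00196 M)(0.0447 L) = 8.761×10⁻⁵ mol.
Photon energy at 343 nm: hc/λ = (6.626×10⁻³⁴)(2.998×10⁸)/(343×10⁻⁹) = 5.791×10⁻¹⁹ J.
Energy delivered: (362 mW)(549 s) = 198.7 J.
Photons incident: 198.7 / 5.791×10⁻¹⁹ = 3.431×10²⁰, i.e. 3.431×10²⁰/6.022×10²³ = 5.697×10⁻⁴ mol.
Fraction absorbed: 1 − 31.9/100 = 0.6810.
Photons absorbed: 0.6810 × 5.697×10⁻⁴ = 3.880×10⁻⁴ mol.
Φ = 8.761×10⁻⁵ mol / 3.880×10⁻⁴ mol photons = 0.226.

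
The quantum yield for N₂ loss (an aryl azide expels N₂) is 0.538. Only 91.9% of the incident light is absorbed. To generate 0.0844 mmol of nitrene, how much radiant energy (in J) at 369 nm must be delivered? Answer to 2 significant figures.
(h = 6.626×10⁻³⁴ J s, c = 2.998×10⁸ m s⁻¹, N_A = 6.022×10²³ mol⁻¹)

Product: 0.0844 mmol = 8.44×10⁻⁵ mol.
Photons that must be absorbed: 8.44×10⁻⁵ / 0.538 = 1.569×10⁻⁴ mol.
Incident photons needed: 1.569×10⁻⁴ / 0.919 = 1.707×10⁻⁴ mol.
Photon energy: hc/λ = 5.383×10⁻¹⁹ J; per mole, 3.242×10⁵ J mol⁻¹.
Energy required: 1.707×10⁻⁴ × 3.242×10⁵ = 55 J.

55 J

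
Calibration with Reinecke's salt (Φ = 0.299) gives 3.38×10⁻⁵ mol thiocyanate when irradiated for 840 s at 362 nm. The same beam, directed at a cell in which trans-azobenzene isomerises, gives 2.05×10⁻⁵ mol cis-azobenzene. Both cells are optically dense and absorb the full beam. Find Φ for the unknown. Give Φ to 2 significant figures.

Photons absorbed by the actinometer: 3.38×10⁻⁵ / 0.299 = 1.130×10⁻⁴ mol.
Φ(unknown) = 2.05×10⁻⁵ / 1.130×10⁻⁴ = 0.18.

Φ = 0.18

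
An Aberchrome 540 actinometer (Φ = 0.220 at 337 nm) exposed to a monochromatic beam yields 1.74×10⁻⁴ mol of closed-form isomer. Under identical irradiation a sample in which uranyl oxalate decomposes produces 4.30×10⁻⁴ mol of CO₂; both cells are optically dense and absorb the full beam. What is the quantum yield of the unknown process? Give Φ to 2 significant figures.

Φ = 0.54

Photons absorbed by the actinometer: 1.74×10⁻⁴ / 0.220 = 7.909×10⁻⁴ mol.
Φ(unknown) = 4.30×10⁻⁴ / 7.909×10⁻⁴ = 0.54.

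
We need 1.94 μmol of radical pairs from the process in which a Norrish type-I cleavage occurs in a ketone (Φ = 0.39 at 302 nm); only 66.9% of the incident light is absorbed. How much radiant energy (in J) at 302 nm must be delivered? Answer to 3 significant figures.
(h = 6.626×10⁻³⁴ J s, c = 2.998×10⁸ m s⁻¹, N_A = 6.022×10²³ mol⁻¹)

Product: 1.94 μmol = 1.94×10⁻⁶ mol.
Photons that must be absorbed: 1.94×10⁻⁶ / 0.39 = 4.974×10⁻⁶ mol.
Incident photons needed: 4.974×10⁻⁶ / 0.669 = 7.435×10⁻⁶ mol.
Photon energy: hc/λ = 6.578×10⁻¹⁹ J; per mole, 3.961×10⁵ J mol⁻¹.
Energy required: 7.435×10⁻⁶ × 3.961×10⁵ = 2.95 J.

2.95 J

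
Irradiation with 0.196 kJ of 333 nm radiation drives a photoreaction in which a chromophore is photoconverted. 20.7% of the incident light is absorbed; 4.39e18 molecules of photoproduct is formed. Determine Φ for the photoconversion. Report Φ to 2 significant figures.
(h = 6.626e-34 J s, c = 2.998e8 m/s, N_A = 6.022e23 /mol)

Φ = 0.065

Product: 4.39e18 / 6.022e23 = 7.290e-6 mol.
Photon energy at 333 nm: hc/λ = (6.626e-34)(2.998e8)/(333e-9) = 5.965e-19 J.
Incident energy: 0.196 kJ = 196 J.
Photons incident: 196 / 5.965e-19 = 3.286e20, i.e. 3.286e20/6.022e23 = 5.457e-4 mol.
Photons absorbed: 0.207 × 5.457e-4 = 1.130e-4 mol.
Φ = 7.290e-6 mol / 1.130e-4 mol photons = 0.065.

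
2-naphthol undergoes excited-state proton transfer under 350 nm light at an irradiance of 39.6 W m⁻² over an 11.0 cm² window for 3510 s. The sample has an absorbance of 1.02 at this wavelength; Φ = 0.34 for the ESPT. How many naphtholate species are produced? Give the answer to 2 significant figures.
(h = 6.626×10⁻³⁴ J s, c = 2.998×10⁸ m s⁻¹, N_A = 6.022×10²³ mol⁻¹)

8.3×10¹⁹ species

Photon energy at 350 nm: hc/λ = (6.626×10⁻³⁴)(2.998×10⁸)/(350×10⁻⁹) = 5.676×10⁻¹⁹ J.
Energy delivered: (39.6 W m⁻²)(11.0×10⁻⁴ m²)(3510 s) = 152.9 J.
Photons incident: 152.9 / 5.676×10⁻¹⁹ = 2.694×10²⁰, i.e. 2.694×10²⁰/6.022×10²³ = 4.474×10⁻⁴ mol.
Fraction absorbed: 1 − 10^(−1.02) = 0.9045.
Photons absorbed: 0.9045 × 4.474×10⁻⁴ = 4.047×10⁻⁴ mol.
Product: Φ × n_abs = 0.34 × 4.047×10⁻⁴ = 1.376×10⁻⁴ mol.
As a count: 1.376×10⁻⁴ × 6.022×10²³ = 8.3×10¹⁹.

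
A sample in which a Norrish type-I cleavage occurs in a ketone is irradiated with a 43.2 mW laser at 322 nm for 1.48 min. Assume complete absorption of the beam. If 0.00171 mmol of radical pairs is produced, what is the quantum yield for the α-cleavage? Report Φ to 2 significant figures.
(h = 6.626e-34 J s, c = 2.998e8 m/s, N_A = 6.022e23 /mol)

Φ = 0.17

Product: 0.00171 mmol = 1.71e-6 mol.
Photon energy at 322 nm: hc/λ = (6.626e-34)(2.998e8)/(322e-9) = 6.169e-19 J.
Energy delivered: (43.2 mW)(88.8 s) = 3.836 J.
Photons incident: 3.836 / 6.169e-19 = 6.218e18, i.e. 6.218e18/6.022e23 = 1.033e-5 mol.
Φ = 1.71e-6 mol / 1.033e-5 mol photons = 0.17.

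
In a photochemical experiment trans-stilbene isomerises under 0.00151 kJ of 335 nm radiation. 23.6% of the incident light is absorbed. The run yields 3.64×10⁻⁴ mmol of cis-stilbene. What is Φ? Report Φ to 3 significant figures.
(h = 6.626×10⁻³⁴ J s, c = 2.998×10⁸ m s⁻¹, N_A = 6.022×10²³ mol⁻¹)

Product: 3.64×10⁻⁴ mmol = 3.64×10⁻⁷ mol.
Photon energy at 335 nm: hc/λ = (6.626×10⁻³⁴)(2.998×10⁸)/(335×10⁻⁹) = 5.930×10⁻¹⁹ J.
Incident energy: 0.00151 kJ = 1.51 J.
Photons incident: 1.51 / 5.930×10⁻¹⁹ = 2.546×10¹⁸, i.e. 2.546×10¹⁸/6.022×10²³ = 4.228×10⁻⁶ mol.
Photons absorbed: 0.236 × 4.228×10⁻⁶ = 9.978×10⁻⁷ mol.
Φ = 3.64×10⁻⁷ mol / 9.978×10⁻⁷ mol photons = 0.365.

Φ = 0.365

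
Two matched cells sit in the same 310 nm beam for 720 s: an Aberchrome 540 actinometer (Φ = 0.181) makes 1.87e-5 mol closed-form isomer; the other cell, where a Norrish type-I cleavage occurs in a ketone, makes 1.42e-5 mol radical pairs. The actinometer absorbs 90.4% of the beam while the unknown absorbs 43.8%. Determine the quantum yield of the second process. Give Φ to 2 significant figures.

Φ = 0.28

Photons absorbed by the actinometer: 1.87e-5 / 0.181 = 1.033e-4 mol.
Incident flux: 1.033e-4 / 0.904 = 1.143e-4 einstein.
Absorbed by unknown: 0.438 × 1.143e-4 = 5.006e-5 mol.
Φ(unknown) = 1.42e-5 / 5.006e-5 = 0.28.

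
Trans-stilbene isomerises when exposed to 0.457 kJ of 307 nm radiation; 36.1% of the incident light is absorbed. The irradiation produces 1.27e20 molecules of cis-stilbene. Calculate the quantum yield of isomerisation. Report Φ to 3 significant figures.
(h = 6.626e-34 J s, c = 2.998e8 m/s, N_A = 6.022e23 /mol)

Φ = 0.498

Product: 1.27e20 / 6.022e23 = 2.109e-4 mol.
Photon energy at 307 nm: hc/λ = (6.626e-34)(2.998e8)/(307e-9) = 6.471e-19 J.
Incident energy: 0.457 kJ = 457 J.
Photons incident: 457 / 6.471e-19 = 7.062e20, i.e. 7.062e20/6.022e23 = 0.001173 mol.
Photons absorbed: 0.361 × 0.001173 = 4.235e-4 mol.
Φ = 2.109e-4 mol / 4.235e-4 mol photons = 0.498.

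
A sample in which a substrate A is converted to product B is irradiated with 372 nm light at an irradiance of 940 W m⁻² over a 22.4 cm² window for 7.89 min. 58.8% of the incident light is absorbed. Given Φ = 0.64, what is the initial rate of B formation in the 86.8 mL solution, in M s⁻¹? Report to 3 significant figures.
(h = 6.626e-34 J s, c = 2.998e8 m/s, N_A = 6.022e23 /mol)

2.84e-5 M s⁻¹

Photon energy at 372 nm: hc/λ = (6.626e-34)(2.998e8)/(372e-9) = 5.340e-19 J.
Energy delivered: (940 W m⁻²)(22.4e-4 m²)(473.4 s) = 996.8 J.
Photons incident: 996.8 / 5.340e-19 = 1.867e21, i.e. 1.867e21/6.022e23 = 0.003100 mol.
Photons absorbed: 0.588 × 0.003100 = 0.001823 mol.
Product formed: 0.64 × 0.001823 = 0.001167 mol.
Rate: 0.001167 mol / (473.4 s × 0.0868 L) = 2.84e-5 M s⁻¹.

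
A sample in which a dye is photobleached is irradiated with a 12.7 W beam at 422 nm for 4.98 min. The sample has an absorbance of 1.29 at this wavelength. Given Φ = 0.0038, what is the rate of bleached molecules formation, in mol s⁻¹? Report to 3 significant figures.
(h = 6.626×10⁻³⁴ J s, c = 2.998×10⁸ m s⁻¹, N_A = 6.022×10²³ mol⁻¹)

1.62×10⁻⁷ mol s⁻¹

Photon energy at 422 nm: hc/λ = (6.626×10⁻³⁴)(2.998×10⁸)/(422×10⁻⁹) = 4.707×10⁻¹⁹ J.
Energy delivered: (12.7 W)(298.8 s) = 3795 J.
Photons incident: 3795 / 4.707×10⁻¹⁹ = 8.062×10²¹, i.e. 8.062×10²¹/6.022×10²³ = 0.01339 mol.
Fraction absorbed: 1 − 10^(−1.29) = 0.9487.
Photons absorbed: 0.9487 × 0.01339 = 0.01270 mol.
Product formed: 0.0038 × 0.01270 = 4.826×10⁻⁵ mol.
Rate: 4.826×10⁻⁵ / 298.8 s = 1.62×10⁻⁷ mol s⁻¹.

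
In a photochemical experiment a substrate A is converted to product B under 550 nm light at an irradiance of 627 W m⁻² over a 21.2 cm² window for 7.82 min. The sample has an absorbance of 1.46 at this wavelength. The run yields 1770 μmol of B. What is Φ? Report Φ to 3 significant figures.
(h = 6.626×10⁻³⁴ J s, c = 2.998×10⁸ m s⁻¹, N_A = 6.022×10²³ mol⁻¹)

Φ = 0.639

Product: 1770 μmol = 0.00177 mol.
Photon energy at 550 nm: hc/λ = (6.626×10⁻³⁴)(2.998×10⁸)/(550×10⁻⁹) = 3.612×10⁻¹⁹ J.
Energy delivered: (627 W m⁻²)(21.2×10⁻⁴ m²)(469.2 s) = 623.7 J.
Photons incident: 623.7 / 3.612×10⁻¹⁹ = 1.727×10²¹, i.e. 1.727×10²¹/6.022×10²³ = 0.002868 mol.
Fraction absorbed: 1 − 10^(−1.46) = 0.9653.
Photons absorbed: 0.9653 × 0.002868 = 0.002768 mol.
Φ = 0.00177 mol / 0.002768 mol photons = 0.639.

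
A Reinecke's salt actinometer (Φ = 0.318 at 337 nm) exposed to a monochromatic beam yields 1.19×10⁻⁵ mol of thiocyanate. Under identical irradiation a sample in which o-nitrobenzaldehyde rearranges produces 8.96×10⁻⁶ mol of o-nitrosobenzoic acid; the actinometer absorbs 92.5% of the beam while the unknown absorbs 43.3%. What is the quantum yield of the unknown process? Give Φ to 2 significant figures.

Photons absorbed by the actinometer: 1.19×10⁻⁵ / 0.318 = 3.742×10⁻⁵ mol.
Incident flux: 3.742×10⁻⁵ / 0.925 = 4.045×10⁻⁵ einstein.
Absorbed by unknown: 0.433 × 4.045×10⁻⁵ = 1.751×10⁻⁵ mol.
Φ(unknown) = 8.96×10⁻⁶ / 1.751×10⁻⁵ = 0.51.

Φ = 0.51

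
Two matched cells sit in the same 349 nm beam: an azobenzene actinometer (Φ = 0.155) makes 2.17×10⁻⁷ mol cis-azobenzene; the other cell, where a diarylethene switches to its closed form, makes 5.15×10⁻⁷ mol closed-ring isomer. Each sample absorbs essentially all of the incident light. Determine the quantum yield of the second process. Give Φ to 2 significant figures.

Photons absorbed by the actinometer: 2.17×10⁻⁷ / 0.155 = 1.400×10⁻⁶ mol.
Φ(unknown) = 5.15×10⁻⁷ / 1.400×10⁻⁶ = 0.37.

Φ = 0.37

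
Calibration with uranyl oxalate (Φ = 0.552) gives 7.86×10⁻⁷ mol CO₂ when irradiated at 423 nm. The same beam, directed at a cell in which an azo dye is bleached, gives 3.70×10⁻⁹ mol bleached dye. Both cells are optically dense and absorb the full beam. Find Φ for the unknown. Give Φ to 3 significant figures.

Φ = 0.00260

Photons absorbed by the actinometer: 7.86×10⁻⁷ / 0.552 = 1.424×10⁻⁶ mol.
Φ(unknown) = 3.70×10⁻⁹ / 1.424×10⁻⁶ = 0.00260.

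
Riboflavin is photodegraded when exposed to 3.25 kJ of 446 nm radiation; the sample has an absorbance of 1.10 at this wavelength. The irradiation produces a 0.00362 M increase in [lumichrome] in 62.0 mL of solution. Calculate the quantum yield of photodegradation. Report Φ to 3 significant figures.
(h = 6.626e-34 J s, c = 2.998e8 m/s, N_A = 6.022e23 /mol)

Product: (0.00362 M)(0.062 L) = 2.244e-4 mol.
Photon energy at 446 nm: hc/λ = (6.626e-34)(2.998e8)/(446e-9) = 4.454e-19 J.
Incident energy: 3.25 kJ = 3250 J.
Photons incident: 3250 / 4.454e-19 = 7.297e21, i.e. 7.297e21/6.022e23 = 0.01212 mol.
Fraction absorbed: 1 − 10^(−1.10) = 0.9206.
Photons absorbed: 0.9206 × 0.01212 = 0.01116 mol.
Φ = 2.244e-4 mol / 0.01116 mol photons = 0.0201.

Φ = 0.0201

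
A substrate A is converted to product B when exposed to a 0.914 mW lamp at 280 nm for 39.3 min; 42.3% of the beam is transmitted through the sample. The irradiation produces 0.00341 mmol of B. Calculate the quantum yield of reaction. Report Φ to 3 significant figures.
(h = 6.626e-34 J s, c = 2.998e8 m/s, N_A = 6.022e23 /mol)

Product: 0.00341 mmol = 3.41e-6 mol.
Photon energy at 280 nm: hc/λ = (6.626e-34)(2.998e8)/(280e-9) = 7.095e-19 J.
Energy delivered: (0.914 mW)(2358 s) = 2.155 J.
Photons incident: 2.155 / 7.095e-19 = 3.037e18, i.e. 3.037e18/6.022e23 = 5.043e-6 mol.
Fraction absorbed: 1 − 42.3/100 = 0.5770.
Photons absorbed: 0.5770 × 5.043e-6 = 2.910e-6 mol.
Φ = 3.41e-6 mol / 2.910e-6 mol photons = 1.17.

Φ = 1.17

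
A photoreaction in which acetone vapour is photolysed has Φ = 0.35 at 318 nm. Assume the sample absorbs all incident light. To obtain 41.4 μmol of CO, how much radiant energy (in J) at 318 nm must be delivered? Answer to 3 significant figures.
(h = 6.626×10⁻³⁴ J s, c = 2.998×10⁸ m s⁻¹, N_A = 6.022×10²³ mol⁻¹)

Product: 41.4 μmol = 4.14×10⁻⁵ mol.
Photons that must be absorbed: 4.14×10⁻⁵ / 0.35 = 1.183×10⁻⁴ mol.
Photon energy: hc/λ = 6.247×10⁻¹⁹ J; per mole, 3.762×10⁵ J mol⁻¹.
Energy required: 1.183×10⁻⁴ × 3.762×10⁵ = 44.5 J.

44.5 J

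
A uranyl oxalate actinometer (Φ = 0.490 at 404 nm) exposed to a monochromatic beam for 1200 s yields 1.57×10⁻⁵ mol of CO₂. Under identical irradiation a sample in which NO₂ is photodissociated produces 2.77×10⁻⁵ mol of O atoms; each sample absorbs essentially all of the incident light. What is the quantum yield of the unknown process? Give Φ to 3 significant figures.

Photons absorbed by the actinometer: 1.57×10⁻⁵ / 0.490 = 3.204×10⁻⁵ mol.
Φ(unknown) = 2.77×10⁻⁵ / 3.204×10⁻⁵ = 0.865.

Φ = 0.865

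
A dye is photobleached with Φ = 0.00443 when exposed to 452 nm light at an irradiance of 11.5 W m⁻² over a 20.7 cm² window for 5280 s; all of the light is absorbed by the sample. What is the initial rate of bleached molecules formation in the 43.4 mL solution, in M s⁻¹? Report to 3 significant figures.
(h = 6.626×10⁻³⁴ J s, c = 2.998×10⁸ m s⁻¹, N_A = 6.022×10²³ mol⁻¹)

Photon energy at 452 nm: hc/λ = (6.626×10⁻³⁴)(2.998×10⁸)/(452×10⁻⁹) = 4.395×10⁻¹⁹ J.
Energy delivered: (11.5 W m⁻²)(20.7×10⁻⁴ m²)(5280 s) = 125.7 J.
Photons incident: 125.7 / 4.395×10⁻¹⁹ = 2.860×10²⁰, i.e. 2.860×10²⁰/6.022×10²³ = 4.749×10⁻⁴ mol.
Product formed: 0.00443 × 4.749×10⁻⁴ = 2.104×10⁻⁶ mol.
Rate: 2.104×10⁻⁶ mol / (5280 s × 0.0434 L) = 9.18×10⁻⁹ M s⁻¹.

9.18×10⁻⁹ M s⁻¹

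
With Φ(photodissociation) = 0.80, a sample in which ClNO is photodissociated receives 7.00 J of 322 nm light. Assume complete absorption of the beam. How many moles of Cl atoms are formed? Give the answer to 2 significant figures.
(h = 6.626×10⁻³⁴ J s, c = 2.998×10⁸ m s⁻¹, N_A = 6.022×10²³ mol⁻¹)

1.5×10⁻⁵ mol

Photon energy at 322 nm: hc/λ = (6.626×10⁻³⁴)(2.998×10⁸)/(322×10⁻⁹) = 6.169×10⁻¹⁹ J.
Photons incident: 7.00 / 6.169×10⁻¹⁹ = 1.135×10¹⁹, i.e. 1.135×10¹⁹/6.022×10²³ = 1.885×10⁻⁵ mol.
Product: Φ × n_abs = 0.80 × 1.885×10⁻⁵ = 1.508×10⁻⁵ mol.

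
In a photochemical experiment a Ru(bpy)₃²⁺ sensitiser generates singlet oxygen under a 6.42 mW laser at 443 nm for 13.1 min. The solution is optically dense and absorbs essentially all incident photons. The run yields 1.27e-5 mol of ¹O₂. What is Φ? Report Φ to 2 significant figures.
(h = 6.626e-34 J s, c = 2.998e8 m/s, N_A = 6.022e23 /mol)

Photon energy at 443 nm: hc/λ = (6.626e-34)(2.998e8)/(443e-9) = 4.484e-19 J.
Energy delivered: (6.42 mW)(786 s) = 5.046 J.
Photons incident: 5.046 / 4.484e-19 = 1.125e19, i.e. 1.125e19/6.022e23 = 1.868e-5 mol.
Φ = 1.27e-5 mol / 1.868e-5 mol photons = 0.68.

Φ = 0.68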